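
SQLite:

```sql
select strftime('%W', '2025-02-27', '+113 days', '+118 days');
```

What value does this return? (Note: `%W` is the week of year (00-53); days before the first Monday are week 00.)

41

First apply '+113 days', '+118 days': 2025-02-27 → 2025-10-16.
2025-10-16 is a Thursday. SQLite's %W counts Mondays since the year started; the result is 41.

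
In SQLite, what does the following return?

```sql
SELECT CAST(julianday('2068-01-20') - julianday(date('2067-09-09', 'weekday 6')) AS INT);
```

`weekday 6` advances to the next Saturday; 2067-09-09 is a Friday, so it moves forward to 2067-09-10.
20 days remain in September 2067 after the 10th (30 − 10).
October 2067: 31 days.
November 2067: 30 days.
December 2067: 31 days.
Then 20 days into January 2068.
Total: 20 + 31 + 30 + 31 + 20 = 132.

132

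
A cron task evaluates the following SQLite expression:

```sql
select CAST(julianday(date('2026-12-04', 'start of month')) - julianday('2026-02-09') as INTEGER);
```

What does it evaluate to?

295

`start of month` rewinds 2026-12-04 to 2026-12-01.
19 days remain in February 2026 after the 9th (28 − 9).
Full months from March 2026 through November 2026 contribute their day counts.
Then 1 day into December 2026.
Total: 19 + 31 + 30 + 31 + 30 + 31 + 31 + 30 + 31 + 30 + 1 = 295.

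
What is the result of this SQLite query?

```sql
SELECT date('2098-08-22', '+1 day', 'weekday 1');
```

Advancing 1 more day within August lands on 2098-08-23.
`weekday 1` advances to the next Monday; 2098-08-23 is a Saturday, so it moves forward to 2098-08-25.

2098-08-25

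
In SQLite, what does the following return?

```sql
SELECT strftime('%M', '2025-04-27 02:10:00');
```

10

`%M` extracts the 2-digit minute: 10.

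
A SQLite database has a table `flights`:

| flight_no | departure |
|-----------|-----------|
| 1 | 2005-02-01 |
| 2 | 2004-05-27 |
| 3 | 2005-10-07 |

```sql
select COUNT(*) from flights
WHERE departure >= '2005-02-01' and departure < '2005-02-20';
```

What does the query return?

1

Rows in [2005-02-01, 2005-02-20): 2005-02-01 → 1 row.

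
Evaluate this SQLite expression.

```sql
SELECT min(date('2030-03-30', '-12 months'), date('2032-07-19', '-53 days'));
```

date('2030-03-30', '-12 months') → 2029-03-30.
date('2032-07-19', '-53 days') → 2032-05-27.
Earlier of the two is 2029-03-30.

2029-03-30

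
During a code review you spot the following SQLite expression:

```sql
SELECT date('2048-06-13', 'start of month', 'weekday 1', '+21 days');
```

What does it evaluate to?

2048-06-22

`start of month` rewinds 2048-06-13 to 2048-06-01.
`weekday 1` advances to the next Monday; 2048-06-01 is already a Monday, so it stays at 2048-06-01.
Advancing 21 more days within June lands on 2048-06-22.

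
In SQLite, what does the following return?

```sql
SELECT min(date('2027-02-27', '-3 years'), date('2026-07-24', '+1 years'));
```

2024-02-27

date('2027-02-27', '-3 years') → 2024-02-27.
date('2026-07-24', '+1 years') → 2027-07-24.
Earlier of the two is 2024-02-27.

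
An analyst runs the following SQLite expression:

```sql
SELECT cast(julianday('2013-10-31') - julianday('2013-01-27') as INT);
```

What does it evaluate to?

277

4 days remain in January 2013 after the 27th (31 − 27).
Full months from February 2013 through September 2013 contribute their day counts.
Then 31 days into October 2013.
Total: 4 + 28 + 31 + 30 + 31 + 30 + 31 + 31 + 30 + 31 = 277.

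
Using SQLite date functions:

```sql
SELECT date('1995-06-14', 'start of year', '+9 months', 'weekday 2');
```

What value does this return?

1995-10-03

`start of year` rewinds 1995-06-14 to 1995-01-01.
Adding +9 months to 1995-01-01 gives 1995-10-01.
`weekday 2` advances to the next Tuesday; 1995-10-01 is a Sunday, so it moves forward to 1995-10-03.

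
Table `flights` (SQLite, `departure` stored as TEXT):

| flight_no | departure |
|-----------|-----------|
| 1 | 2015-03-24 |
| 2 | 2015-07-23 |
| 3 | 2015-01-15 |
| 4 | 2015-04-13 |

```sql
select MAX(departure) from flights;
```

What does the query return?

2015-07-23

MAX over {2015-01-15, 2015-03-24, 2015-04-13, 2015-07-23}.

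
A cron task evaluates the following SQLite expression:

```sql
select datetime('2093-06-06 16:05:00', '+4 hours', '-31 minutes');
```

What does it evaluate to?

+4 hours from 2093-06-06 16:05:00 is 2093-06-06 20:05:00.
-31 minutes from 2093-06-06 20:05:00 is 2093-06-06 19:34:00.

2093-06-06 19:34:00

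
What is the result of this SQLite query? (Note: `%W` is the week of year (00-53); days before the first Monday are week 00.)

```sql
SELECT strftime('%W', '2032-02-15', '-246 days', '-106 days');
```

08

First apply '-246 days', '-106 days': 2032-02-15 → 2031-02-28.
2031-02-28 is a Friday. SQLite's %W counts Mondays since the year started; the result is 08.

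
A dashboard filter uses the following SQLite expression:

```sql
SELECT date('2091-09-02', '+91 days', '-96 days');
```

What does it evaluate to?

2091-08-28

Applying '+91 days' to 2091-09-02: counting 91 days forward gives 2091-12-02.
Applying '-96 days' to 2091-12-02: counting 96 days back gives 2091-08-28.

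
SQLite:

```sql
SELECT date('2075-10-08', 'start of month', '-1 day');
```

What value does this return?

`start of month` rewinds 2075-10-08 to 2075-10-01.
Going back 1 day from 2075-10-01 reaches 2075-09-30 (last day of September, 30 days).

2075-09-30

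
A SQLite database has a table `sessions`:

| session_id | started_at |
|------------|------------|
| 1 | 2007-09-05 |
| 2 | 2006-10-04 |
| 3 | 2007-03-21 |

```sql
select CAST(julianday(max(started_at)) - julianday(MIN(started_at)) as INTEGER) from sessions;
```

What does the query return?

336

MIN = 2006-10-04, MAX = 2007-09-05.
27 days remain in October 2006 after the 4th (31 − 4).
Full months from November 2006 through August 2007 contribute their day counts.
Then 5 days into September 2007.
Total: 27 + 30 + 31 + 31 + 28 + 31 + 30 + 31 + 30 + 31 + 31 + 5 = 336.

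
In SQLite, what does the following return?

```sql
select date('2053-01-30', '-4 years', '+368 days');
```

2050-02-02

Adding -4 years to 2053-01-30 gives 2049-01-30.
Applying '+368 days' to 2049-01-30: counting 368 days forward gives 2050-02-02.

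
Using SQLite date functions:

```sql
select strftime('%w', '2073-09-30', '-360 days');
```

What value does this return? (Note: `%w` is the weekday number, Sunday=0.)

First apply '-360 days': 2073-09-30 → 2072-10-05.
2072-10-05 is a Wednesday; with Sunday=0 that is 3.

3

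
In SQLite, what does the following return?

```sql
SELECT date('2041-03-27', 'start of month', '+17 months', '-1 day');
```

`start of month` rewinds 2041-03-27 to 2041-03-01.
Adding +17 months to 2041-03-01 gives 2042-08-01.
Going back 1 day from 2042-08-01 reaches 2042-07-31 (last day of July, 31 days).

2042-07-31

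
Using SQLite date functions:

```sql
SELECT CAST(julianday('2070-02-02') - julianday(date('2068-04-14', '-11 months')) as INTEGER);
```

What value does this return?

Adding -11 months to 2068-04-14 gives 2067-05-14.
17 days remain in May 2067 after the 14th (31 − 14).
Full months from June 2067 through January 2070 contribute their day counts.
Then 2 days into February 2070.
Total: 17 + 30 + 31 + 31 + 30 + 31 + 30 + 31 + 31 + 29 + 31 + 30 + 31 + 30 + 31 + 31 + 30 + 31 + 30 + 31 + 31 + 28 + 31 + 30 + 31 + 30 + 31 + 31 + 30 + 31 + 30 + 31 + 31 + 2 = 995.

995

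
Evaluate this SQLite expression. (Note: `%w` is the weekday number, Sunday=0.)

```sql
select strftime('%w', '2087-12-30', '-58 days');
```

First apply '-58 days': 2087-12-30 → 2087-11-02.
2087-11-02 is a Sunday; with Sunday=0 that is 0.

0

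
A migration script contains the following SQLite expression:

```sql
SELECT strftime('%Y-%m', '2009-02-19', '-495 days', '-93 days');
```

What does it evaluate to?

2007-07

First apply '-495 days', '-93 days': 2009-02-19 → 2007-07-12.
`%Y-%m` extracts the year-month: 2007-07.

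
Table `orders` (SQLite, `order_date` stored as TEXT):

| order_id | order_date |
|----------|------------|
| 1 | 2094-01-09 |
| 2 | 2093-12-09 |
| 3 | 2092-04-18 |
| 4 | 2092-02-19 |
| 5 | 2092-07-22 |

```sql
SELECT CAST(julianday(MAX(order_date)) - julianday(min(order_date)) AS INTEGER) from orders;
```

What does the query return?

MIN = 2092-02-19, MAX = 2094-01-09.
10 days remain in February 2092 after the 19th (29 − 19).
Full months from March 2092 through December 2093 contribute their day counts.
Then 9 days into January 2094.
Total: 10 + 31 + 30 + 31 + 30 + 31 + 31 + 30 + 31 + 30 + 31 + 31 + 28 + 31 + 30 + 31 + 30 + 31 + 31 + 30 + 31 + 30 + 31 + 9 = 690.

690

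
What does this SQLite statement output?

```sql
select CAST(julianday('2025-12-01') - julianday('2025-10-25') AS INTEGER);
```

37

6 days remain in October 2025 after the 25th (31 − 25).
November 2025: 30 days.
Then 1 day into December 2025.
Total: 6 + 30 + 1 = 37.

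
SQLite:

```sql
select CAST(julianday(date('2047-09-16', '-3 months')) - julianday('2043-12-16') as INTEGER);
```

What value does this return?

1278

Adding -3 months to 2047-09-16 gives 2047-06-16.
15 days remain in December 2043 after the 16th (31 − 16).
Full months from January 2044 through May 2047 contribute their day counts.
Then 16 days into June 2047.
Total: 15 + 31 + 29 + 31 + 30 + 31 + 30 + 31 + 31 + 30 + 31 + 30 + 31 + 31 + 28 + 31 + 30 + 31 + 30 + 31 + 31 + 30 + 31 + 30 + 31 + 31 + 28 + 31 + 30 + 31 + 30 + 31 + 31 + 30 + 31 + 30 + 31 + 31 + 28 + 31 + 30 + 31 + 16 = 1278.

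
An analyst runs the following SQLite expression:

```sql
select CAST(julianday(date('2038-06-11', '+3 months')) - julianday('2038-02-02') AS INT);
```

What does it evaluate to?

221

Adding +3 months to 2038-06-11 gives 2038-09-11.
26 days remain in February 2038 after the 2nd (28 − 2).
Full months from March 2038 through August 2038 contribute their day counts.
Then 11 days into September 2038.
Total: 26 + 31 + 30 + 31 + 30 + 31 + 31 + 11 = 221.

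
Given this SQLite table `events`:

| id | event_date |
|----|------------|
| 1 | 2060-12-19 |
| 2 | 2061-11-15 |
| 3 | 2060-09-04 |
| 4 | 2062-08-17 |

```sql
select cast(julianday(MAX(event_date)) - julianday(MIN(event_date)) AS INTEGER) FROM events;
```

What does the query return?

MIN = 2060-09-04, MAX = 2062-08-17.
26 days remain in September 2060 after the 4th (30 − 4).
Full months from October 2060 through July 2062 contribute their day counts.
Then 17 days into August 2062.
Total: 26 + 31 + 30 + 31 + 31 + 28 + 31 + 30 + 31 + 30 + 31 + 31 + 30 + 31 + 30 + 31 + 31 + 28 + 31 + 30 + 31 + 30 + 31 + 17 = 712.

712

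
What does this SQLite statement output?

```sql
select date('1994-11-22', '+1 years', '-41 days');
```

1995-10-12

Adding +1 year to 1994-11-22 gives 1995-11-22.
Applying '-41 days' to 1995-11-22: counting 41 days back gives 1995-10-12.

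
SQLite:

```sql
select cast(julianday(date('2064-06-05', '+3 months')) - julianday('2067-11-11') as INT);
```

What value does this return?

-1162

Adding +3 months to 2064-06-05 gives 2064-09-05.
25 days remain in September 2064 after the 5th (30 − 5).
Full months from October 2064 through October 2067 contribute their day counts.
Then 11 days into November 2067.
Total: 25 + 31 + 30 + 31 + 31 + 28 + 31 + 30 + 31 + 30 + 31 + 31 + 30 + 31 + 30 + 31 + 31 + 28 + 31 + 30 + 31 + 30 + 31 + 31 + 30 + 31 + 30 + 31 + 31 + 28 + 31 + 30 + 31 + 30 + 31 + 31 + 30 + 31 + 11 = 1162.
The subtraction is earlier − later, so the result is −1162 → -1162.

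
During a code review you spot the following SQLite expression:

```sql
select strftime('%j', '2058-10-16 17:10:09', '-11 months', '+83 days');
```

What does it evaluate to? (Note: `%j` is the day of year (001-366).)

First apply '-11 months', '+83 days': 2058-10-16 17:10:09 → 2058-02-07 17:10:09.
Day-of-year for 2058-02-07: days since 2058-01-01 inclusive = 38, zero-padded to 038.

038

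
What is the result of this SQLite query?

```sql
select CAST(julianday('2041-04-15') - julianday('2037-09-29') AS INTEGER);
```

1294

1 day remains in September 2037 after the 29th (30 − 29).
Full months from October 2037 through March 2041 contribute their day counts.
Then 15 days into April 2041.
Total: 1 + 31 + 30 + 31 + 31 + 28 + 31 + 30 + 31 + 30 + 31 + 31 + 30 + 31 + 30 + 31 + 31 + 28 + 31 + 30 + 31 + 30 + 31 + 31 + 30 + 31 + 30 + 31 + 31 + 29 + 31 + 30 + 31 + 30 + 31 + 31 + 30 + 31 + 30 + 31 + 31 + 28 + 31 + 15 = 1294.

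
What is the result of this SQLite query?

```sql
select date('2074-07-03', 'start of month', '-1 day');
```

`start of month` rewinds 2074-07-03 to 2074-07-01.
Going back 1 day from 2074-07-01 reaches 2074-06-30 (last day of June, 30 days).

2074-06-30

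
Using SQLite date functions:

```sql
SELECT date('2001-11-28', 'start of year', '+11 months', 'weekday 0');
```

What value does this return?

2001-12-02

`start of year` rewinds 2001-11-28 to 2001-01-01.
Adding +11 months to 2001-01-01 gives 2001-12-01.
`weekday 0` advances to the next Sunday; 2001-12-01 is a Saturday, so it moves forward to 2001-12-02.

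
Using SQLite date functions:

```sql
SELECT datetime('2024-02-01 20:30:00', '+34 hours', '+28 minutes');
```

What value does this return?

2024-02-03 06:58:00

+34 hours from 2024-02-01 20:30:00 is 2024-02-03 06:30:00 (crosses midnight).
+28 minutes from 2024-02-03 06:30:00 is 2024-02-03 06:58:00.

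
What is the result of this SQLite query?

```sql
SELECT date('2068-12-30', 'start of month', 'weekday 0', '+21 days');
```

`start of month` rewinds 2068-12-30 to 2068-12-01.
`weekday 0` advances to the next Sunday; 2068-12-01 is a Saturday, so it moves forward to 2068-12-02.
Advancing 21 more days within December lands on 2068-12-23.

2068-12-23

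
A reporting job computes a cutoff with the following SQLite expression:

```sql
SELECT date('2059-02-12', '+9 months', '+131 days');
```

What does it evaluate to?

Adding +9 months to 2059-02-12 gives 2059-11-12.
Applying '+131 days' to 2059-11-12: counting 131 days forward gives 2060-03-22.

2060-03-22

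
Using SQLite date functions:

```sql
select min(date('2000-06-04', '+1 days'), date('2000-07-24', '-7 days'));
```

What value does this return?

date('2000-06-04', '+1 days') → 2000-06-05.
date('2000-07-24', '-7 days') → 2000-07-17.
Earlier of the two is 2000-06-05.

2000-06-05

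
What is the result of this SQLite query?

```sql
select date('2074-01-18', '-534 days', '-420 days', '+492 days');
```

Applying '-534 days' to 2074-01-18: counting 534 days back gives 2072-08-02.
Applying '-420 days' to 2072-08-02: counting 420 days back gives 2071-06-09.
Applying '+492 days' to 2071-06-09: counting 492 days forward gives 2072-10-13.

2072-10-13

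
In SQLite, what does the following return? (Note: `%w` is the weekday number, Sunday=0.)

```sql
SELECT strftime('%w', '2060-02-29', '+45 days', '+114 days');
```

5

First apply '+45 days', '+114 days': 2060-02-29 → 2060-08-06.
2060-08-06 is a Friday; with Sunday=0 that is 5.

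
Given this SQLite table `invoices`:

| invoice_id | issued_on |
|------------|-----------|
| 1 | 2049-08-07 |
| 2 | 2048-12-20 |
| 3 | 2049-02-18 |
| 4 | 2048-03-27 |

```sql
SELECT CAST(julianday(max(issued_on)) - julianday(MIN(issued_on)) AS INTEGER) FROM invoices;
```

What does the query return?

MIN = 2048-03-27, MAX = 2049-08-07.
4 days remain in March 2048 after the 27th (31 − 27).
Full months from April 2048 through July 2049 contribute their day counts.
Then 7 days into August 2049.
Total: 4 + 30 + 31 + 30 + 31 + 31 + 30 + 31 + 30 + 31 + 31 + 28 + 31 + 30 + 31 + 30 + 31 + 7 = 498.

498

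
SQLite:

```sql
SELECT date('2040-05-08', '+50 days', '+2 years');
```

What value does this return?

2042-06-27

Applying '+50 days' to 2040-05-08: counting 50 days forward gives 2040-06-27.
Adding +2 years to 2040-06-27 gives 2042-06-27.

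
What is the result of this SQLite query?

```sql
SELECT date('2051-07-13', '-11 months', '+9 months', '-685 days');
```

Adding -11 months to 2051-07-13 gives 2050-08-13.
Adding +9 months to 2050-08-13 gives 2051-05-13.
Applying '-685 days' to 2051-05-13: counting 685 days back gives 2049-06-27.

2049-06-27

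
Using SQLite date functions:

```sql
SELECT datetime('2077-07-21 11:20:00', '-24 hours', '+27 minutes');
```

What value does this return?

-24 hours from 2077-07-21 11:20:00 is 2077-07-20 11:20:00 (crosses midnight).
+27 minutes from 2077-07-20 11:20:00 is 2077-07-20 11:47:00.

2077-07-20 11:47:00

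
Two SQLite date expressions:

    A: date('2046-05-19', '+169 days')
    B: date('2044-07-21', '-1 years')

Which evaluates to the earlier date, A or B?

A = 2046-11-04.
B = 2043-07-21.
B is earlier.

B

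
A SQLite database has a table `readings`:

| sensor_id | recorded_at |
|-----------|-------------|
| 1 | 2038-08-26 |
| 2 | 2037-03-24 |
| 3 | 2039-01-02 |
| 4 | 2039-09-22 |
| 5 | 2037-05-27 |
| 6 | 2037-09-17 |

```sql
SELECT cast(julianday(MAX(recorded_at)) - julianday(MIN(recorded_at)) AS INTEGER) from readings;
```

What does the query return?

912

MIN = 2037-03-24, MAX = 2039-09-22.
7 days remain in March 2037 after the 24th (31 − 24).
Full months from April 2037 through August 2039 contribute their day counts.
Then 22 days into September 2039.
Total: 7 + 30 + 31 + 30 + 31 + 31 + 30 + 31 + 30 + 31 + 31 + 28 + 31 + 30 + 31 + 30 + 31 + 31 + 30 + 31 + 30 + 31 + 31 + 28 + 31 + 30 + 31 + 30 + 31 + 31 + 22 = 912.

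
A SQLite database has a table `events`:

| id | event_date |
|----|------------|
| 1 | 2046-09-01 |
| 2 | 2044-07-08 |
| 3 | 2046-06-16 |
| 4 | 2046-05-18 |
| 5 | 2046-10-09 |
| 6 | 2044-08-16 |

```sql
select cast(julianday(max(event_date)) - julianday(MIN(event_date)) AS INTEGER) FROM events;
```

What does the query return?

MIN = 2044-07-08, MAX = 2046-10-09.
23 days remain in July 2044 after the 8th (31 − 8).
Full months from August 2044 through September 2046 contribute their day counts.
Then 9 days into October 2046.
Total: 23 + 31 + 30 + 31 + 30 + 31 + 31 + 28 + 31 + 30 + 31 + 30 + 31 + 31 + 30 + 31 + 30 + 31 + 31 + 28 + 31 + 30 + 31 + 30 + 31 + 31 + 30 + 9 = 823.

823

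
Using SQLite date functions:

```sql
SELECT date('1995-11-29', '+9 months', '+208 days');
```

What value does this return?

1997-03-25

Adding +9 months to 1995-11-29 gives 1996-08-29.
Applying '+208 days' to 1996-08-29: counting 208 days forward gives 1997-03-25.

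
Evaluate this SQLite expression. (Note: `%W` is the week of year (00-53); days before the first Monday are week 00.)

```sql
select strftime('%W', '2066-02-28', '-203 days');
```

31

First apply '-203 days': 2066-02-28 → 2065-08-09.
2065-08-09 is a Sunday. SQLite's %W counts Mondays since the year started; the result is 31.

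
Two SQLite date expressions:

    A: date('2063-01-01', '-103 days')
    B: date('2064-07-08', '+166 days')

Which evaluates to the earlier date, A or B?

A = 2062-09-20.
B = 2064-12-21.
A is earlier.

A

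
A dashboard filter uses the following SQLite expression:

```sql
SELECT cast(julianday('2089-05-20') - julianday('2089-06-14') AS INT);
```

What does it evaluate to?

-25

11 days remain in May 2089 after the 20th (31 − 20).
Then 14 days into June 2089.
Total: 11 + 14 = 25.
The subtraction is earlier − later, so the result is −25 → -25.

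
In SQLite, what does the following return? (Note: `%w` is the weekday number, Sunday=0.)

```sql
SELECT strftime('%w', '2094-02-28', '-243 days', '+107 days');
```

First apply '-243 days', '+107 days': 2094-02-28 → 2093-10-15.
2093-10-15 is a Thursday; with Sunday=0 that is 4.

4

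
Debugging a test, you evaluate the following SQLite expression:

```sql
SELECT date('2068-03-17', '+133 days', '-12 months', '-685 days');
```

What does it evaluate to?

2065-09-11

Applying '+133 days' to 2068-03-17: counting 133 days forward gives 2068-07-28.
Adding -12 months to 2068-07-28 gives 2067-07-28.
Applying '-685 days' to 2067-07-28: counting 685 days back gives 2065-09-11.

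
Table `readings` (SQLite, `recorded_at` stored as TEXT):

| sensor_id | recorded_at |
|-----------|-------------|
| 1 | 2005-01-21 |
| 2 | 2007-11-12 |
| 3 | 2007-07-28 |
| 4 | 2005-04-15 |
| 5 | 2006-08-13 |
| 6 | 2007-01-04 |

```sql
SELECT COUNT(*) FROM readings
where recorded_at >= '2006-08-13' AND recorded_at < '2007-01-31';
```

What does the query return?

2

Rows in [2006-08-13, 2007-01-31): 2006-08-13, 2007-01-04 → 2 rows.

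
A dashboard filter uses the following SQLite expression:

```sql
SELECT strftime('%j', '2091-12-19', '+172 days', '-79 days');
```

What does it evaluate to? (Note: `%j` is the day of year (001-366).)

First apply '+172 days', '-79 days': 2091-12-19 → 2092-03-21.
Day-of-year for 2092-03-21: days since 2092-01-01 inclusive = 81, zero-padded to 081.

081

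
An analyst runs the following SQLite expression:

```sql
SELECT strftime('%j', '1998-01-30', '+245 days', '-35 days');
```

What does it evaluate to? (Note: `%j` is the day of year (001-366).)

240

First apply '+245 days', '-35 days': 1998-01-30 → 1998-08-28.
Day-of-year for 1998-08-28: days since 1998-01-01 inclusive = 240, zero-padded to 240.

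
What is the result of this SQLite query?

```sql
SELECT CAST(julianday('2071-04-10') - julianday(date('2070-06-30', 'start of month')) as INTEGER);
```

313

`start of month` rewinds 2070-06-30 to 2070-06-01.
29 days remain in June 2070 after the 1st (30 − 1).
Full months from July 2070 through March 2071 contribute their day counts.
Then 10 days into April 2071.
Total: 29 + 31 + 31 + 30 + 31 + 30 + 31 + 31 + 28 + 31 + 10 = 313.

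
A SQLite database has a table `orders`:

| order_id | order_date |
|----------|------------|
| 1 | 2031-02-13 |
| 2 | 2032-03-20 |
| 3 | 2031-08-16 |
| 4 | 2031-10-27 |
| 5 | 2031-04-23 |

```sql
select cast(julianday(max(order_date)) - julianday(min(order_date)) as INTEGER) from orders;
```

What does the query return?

MIN = 2031-02-13, MAX = 2032-03-20.
15 days remain in February 2031 after the 13th (28 − 13).
Full months from March 2031 through February 2032 contribute their day counts.
Then 20 days into March 2032.
Total: 15 + 31 + 30 + 31 + 30 + 31 + 31 + 30 + 31 + 30 + 31 + 31 + 29 + 20 = 401.

401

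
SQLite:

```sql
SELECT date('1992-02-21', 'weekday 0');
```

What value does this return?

`weekday 0` advances to the next Sunday; 1992-02-21 is a Friday, so it moves forward to 1992-02-23.

1992-02-23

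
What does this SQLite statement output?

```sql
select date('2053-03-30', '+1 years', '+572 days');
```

2055-10-23

Adding +1 year to 2053-03-30 gives 2054-03-30.
Applying '+572 days' to 2054-03-30: counting 572 days forward gives 2055-10-23.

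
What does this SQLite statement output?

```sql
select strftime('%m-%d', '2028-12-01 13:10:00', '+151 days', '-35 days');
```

03-27

First apply '+151 days', '-35 days': 2028-12-01 13:10:00 → 2029-03-27 13:10:00.
`%m-%d` extracts the month-day: 03-27.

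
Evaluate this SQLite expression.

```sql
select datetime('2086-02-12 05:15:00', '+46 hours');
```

+46 hours from 2086-02-12 05:15:00 is 2086-02-14 03:15:00 (crosses midnight).

2086-02-14 03:15:00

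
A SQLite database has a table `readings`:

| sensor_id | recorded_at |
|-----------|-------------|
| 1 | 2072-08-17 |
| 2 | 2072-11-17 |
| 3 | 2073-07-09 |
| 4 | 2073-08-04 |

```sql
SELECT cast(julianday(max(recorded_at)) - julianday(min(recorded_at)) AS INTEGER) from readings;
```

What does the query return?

352

MIN = 2072-08-17, MAX = 2073-08-04.
14 days remain in August 2072 after the 17th (31 − 17).
Full months from September 2072 through July 2073 contribute their day counts.
Then 4 days into August 2073.
Total: 14 + 30 + 31 + 30 + 31 + 31 + 28 + 31 + 30 + 31 + 30 + 31 + 4 = 352.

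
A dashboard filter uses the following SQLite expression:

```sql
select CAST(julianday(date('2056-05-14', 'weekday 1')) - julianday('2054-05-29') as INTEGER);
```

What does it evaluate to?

717

`weekday 1` advances to the next Monday; 2056-05-14 is a Sunday, so it moves forward to 2056-05-15.
2 days remain in May 2054 after the 29th (31 − 29).
Full months from June 2054 through April 2056 contribute their day counts.
Then 15 days into May 2056.
Total: 2 + 30 + 31 + 31 + 30 + 31 + 30 + 31 + 31 + 28 + 31 + 30 + 31 + 30 + 31 + 31 + 30 + 31 + 30 + 31 + 31 + 29 + 31 + 30 + 15 = 717.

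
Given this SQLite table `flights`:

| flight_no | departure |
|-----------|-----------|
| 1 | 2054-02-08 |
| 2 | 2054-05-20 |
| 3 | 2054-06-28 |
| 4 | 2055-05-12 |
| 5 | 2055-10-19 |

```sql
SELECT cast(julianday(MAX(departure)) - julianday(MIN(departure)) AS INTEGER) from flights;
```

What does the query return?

618

MIN = 2054-02-08, MAX = 2055-10-19.
20 days remain in February 2054 after the 8th (28 − 8).
Full months from March 2054 through September 2055 contribute their day counts.
Then 19 days into October 2055.
Total: 20 + 31 + 30 + 31 + 30 + 31 + 31 + 30 + 31 + 30 + 31 + 31 + 28 + 31 + 30 + 31 + 30 + 31 + 31 + 30 + 19 = 618.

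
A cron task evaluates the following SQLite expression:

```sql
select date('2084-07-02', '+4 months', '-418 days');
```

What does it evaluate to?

2083-09-11

Adding +4 months to 2084-07-02 gives 2084-11-02.
Applying '-418 days' to 2084-11-02: counting 418 days back gives 2083-09-11.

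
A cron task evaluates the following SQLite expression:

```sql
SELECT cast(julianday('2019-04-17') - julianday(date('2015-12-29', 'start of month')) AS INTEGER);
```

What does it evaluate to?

1233

`start of month` rewinds 2015-12-29 to 2015-12-01.
30 days remain in December 2015 after the 1st (31 − 1).
Full months from January 2016 through March 2019 contribute their day counts.
Then 17 days into April 2019.
Total: 30 + 31 + 29 + 31 + 30 + 31 + 30 + 31 + 31 + 30 + 31 + 30 + 31 + 31 + 28 + 31 + 30 + 31 + 30 + 31 + 31 + 30 + 31 + 30 + 31 + 31 + 28 + 31 + 30 + 31 + 30 + 31 + 31 + 30 + 31 + 30 + 31 + 31 + 28 + 31 + 17 = 1233.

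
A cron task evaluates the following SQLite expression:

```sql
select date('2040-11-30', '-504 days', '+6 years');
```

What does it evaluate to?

Applying '-504 days' to 2040-11-30: counting 504 days back gives 2039-07-15.
Adding +6 years to 2039-07-15 gives 2045-07-15.

2045-07-15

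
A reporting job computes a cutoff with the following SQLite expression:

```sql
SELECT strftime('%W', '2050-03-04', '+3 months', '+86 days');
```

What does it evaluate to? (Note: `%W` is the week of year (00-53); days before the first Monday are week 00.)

35

First apply '+3 months', '+86 days': 2050-03-04 → 2050-08-29.
2050-08-29 is a Monday. SQLite's %W counts Mondays since the year started; the result is 35.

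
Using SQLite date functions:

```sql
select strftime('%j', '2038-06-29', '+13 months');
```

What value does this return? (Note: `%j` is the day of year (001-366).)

210

First apply '+13 months': 2038-06-29 → 2039-07-29.
Day-of-year for 2039-07-29: days since 2039-01-01 inclusive = 210, zero-padded to 210.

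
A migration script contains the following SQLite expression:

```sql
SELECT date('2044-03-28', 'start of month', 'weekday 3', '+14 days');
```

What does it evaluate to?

`start of month` rewinds 2044-03-28 to 2044-03-01.
`weekday 3` advances to the next Wednesday; 2044-03-01 is a Tuesday, so it moves forward to 2044-03-02.
Advancing 14 more days within March lands on 2044-03-16.

2044-03-16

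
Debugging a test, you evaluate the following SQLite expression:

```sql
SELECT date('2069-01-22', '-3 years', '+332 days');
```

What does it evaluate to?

2066-12-20

Adding -3 years to 2069-01-22 gives 2066-01-22.
Applying '+332 days' to 2066-01-22: counting 332 days forward gives 2066-12-20.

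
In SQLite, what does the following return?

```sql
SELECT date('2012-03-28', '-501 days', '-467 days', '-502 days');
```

Applying '-501 days' to 2012-03-28: counting 501 days back gives 2010-11-13.
Applying '-467 days' to 2010-11-13: counting 467 days back gives 2009-08-03.
Applying '-502 days' to 2009-08-03: counting 502 days back gives 2008-03-19.

2008-03-19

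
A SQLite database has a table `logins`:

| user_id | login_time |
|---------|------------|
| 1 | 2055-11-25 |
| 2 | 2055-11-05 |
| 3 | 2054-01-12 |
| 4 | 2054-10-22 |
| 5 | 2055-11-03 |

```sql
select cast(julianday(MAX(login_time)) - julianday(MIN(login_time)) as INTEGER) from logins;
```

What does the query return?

682

MIN = 2054-01-12, MAX = 2055-11-25.
19 days remain in January 2054 after the 12th (31 − 12).
Full months from February 2054 through October 2055 contribute their day counts.
Then 25 days into November 2055.
Total: 19 + 28 + 31 + 30 + 31 + 30 + 31 + 31 + 30 + 31 + 30 + 31 + 31 + 28 + 31 + 30 + 31 + 30 + 31 + 31 + 30 + 31 + 25 = 682.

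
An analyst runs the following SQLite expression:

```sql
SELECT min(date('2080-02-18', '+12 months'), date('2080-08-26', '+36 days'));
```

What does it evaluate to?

2080-10-01

date('2080-02-18', '+12 months') → 2081-02-18.
date('2080-08-26', '+36 days') → 2080-10-01.
Earlier of the two is 2080-10-01.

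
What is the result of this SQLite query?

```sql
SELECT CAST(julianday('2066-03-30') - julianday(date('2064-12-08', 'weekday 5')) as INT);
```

473

`weekday 5` advances to the next Friday; 2064-12-08 is a Monday, so it moves forward to 2064-12-12.
19 days remain in December 2064 after the 12th (31 − 12).
Full months from January 2065 through February 2066 contribute their day counts.
Then 30 days into March 2066.
Total: 19 + 31 + 28 + 31 + 30 + 31 + 30 + 31 + 31 + 30 + 31 + 30 + 31 + 31 + 28 + 30 = 473.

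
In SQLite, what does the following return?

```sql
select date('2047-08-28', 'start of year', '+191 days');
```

`start of year` rewinds 2047-08-28 to 2047-01-01.
Applying '+191 days' to 2047-01-01: counting 191 days forward gives 2047-07-11.

2047-07-11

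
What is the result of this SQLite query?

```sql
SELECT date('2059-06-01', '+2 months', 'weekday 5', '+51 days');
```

2059-09-21

Adding +2 months to 2059-06-01 gives 2059-08-01.
`weekday 5` advances to the next Friday; 2059-08-01 is already a Friday, so it stays at 2059-08-01.
Applying '+51 days' to 2059-08-01: counting 51 days forward gives 2059-09-21.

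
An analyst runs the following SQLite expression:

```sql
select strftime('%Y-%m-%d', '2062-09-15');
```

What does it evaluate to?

`%Y-%m-%d` extracts the ISO date: 2062-09-15.

2062-09-15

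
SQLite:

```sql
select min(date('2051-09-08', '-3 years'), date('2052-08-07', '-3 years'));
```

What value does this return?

2048-09-08

date('2051-09-08', '-3 years') → 2048-09-08.
date('2052-08-07', '-3 years') → 2049-08-07.
Earlier of the two is 2048-09-08.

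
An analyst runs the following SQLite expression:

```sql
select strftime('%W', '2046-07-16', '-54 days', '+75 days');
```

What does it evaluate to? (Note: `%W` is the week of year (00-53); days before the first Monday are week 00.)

32

First apply '-54 days', '+75 days': 2046-07-16 → 2046-08-06.
2046-08-06 is a Monday. SQLite's %W counts Mondays since the year started; the result is 32.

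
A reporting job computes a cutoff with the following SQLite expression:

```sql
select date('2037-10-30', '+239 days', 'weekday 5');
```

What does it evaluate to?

2038-07-02

Applying '+239 days' to 2037-10-30: counting 239 days forward gives 2038-06-26.
`weekday 5` advances to the next Friday; 2038-06-26 is a Saturday, so it moves forward to 2038-07-02.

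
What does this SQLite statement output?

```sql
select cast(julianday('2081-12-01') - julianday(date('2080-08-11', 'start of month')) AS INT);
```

487

`start of month` rewinds 2080-08-11 to 2080-08-01.
30 days remain in August 2080 after the 1st (31 − 1).
Full months from September 2080 through November 2081 contribute their day counts.
Then 1 day into December 2081.
Total: 30 + 30 + 31 + 30 + 31 + 31 + 28 + 31 + 30 + 31 + 30 + 31 + 31 + 30 + 31 + 30 + 1 = 487.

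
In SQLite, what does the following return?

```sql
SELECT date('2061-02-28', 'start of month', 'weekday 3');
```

2061-02-02

`start of month` rewinds 2061-02-28 to 2061-02-01.
`weekday 3` advances to the next Wednesday; 2061-02-01 is a Tuesday, so it moves forward to 2061-02-02.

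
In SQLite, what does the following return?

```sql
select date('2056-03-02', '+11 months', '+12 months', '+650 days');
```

Adding +11 months to 2056-03-02 gives 2057-02-02.
Adding +12 months to 2057-02-02 gives 2058-02-02.
Applying '+650 days' to 2058-02-02: counting 650 days forward gives 2059-11-14.

2059-11-14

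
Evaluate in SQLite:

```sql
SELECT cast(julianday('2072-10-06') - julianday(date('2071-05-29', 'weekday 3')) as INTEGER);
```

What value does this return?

`weekday 3` advances to the next Wednesday; 2071-05-29 is a Friday, so it moves forward to 2071-06-03.
27 days remain in June 2071 after the 3rd (30 − 3).
Full months from July 2071 through September 2072 contribute their day counts.
Then 6 days into October 2072.
Total: 27 + 31 + 31 + 30 + 31 + 30 + 31 + 31 + 29 + 31 + 30 + 31 + 30 + 31 + 31 + 30 + 6 = 491.

491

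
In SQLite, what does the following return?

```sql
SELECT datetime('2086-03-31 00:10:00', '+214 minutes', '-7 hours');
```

214 minutes = 3h 34m; +214 minutes from 2086-03-31 00:10:00 is 2086-03-31 03:44:00.
-7 hours from 2086-03-31 03:44:00 is 2086-03-30 20:44:00 (crosses midnight).

2086-03-30 20:44:00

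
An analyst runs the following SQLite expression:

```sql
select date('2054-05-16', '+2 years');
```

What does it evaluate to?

Adding +2 years to 2054-05-16 gives 2056-05-16.

2056-05-16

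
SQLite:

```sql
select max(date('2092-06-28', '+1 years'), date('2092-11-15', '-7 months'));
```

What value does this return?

date('2092-06-28', '+1 years') → 2093-06-28.
date('2092-11-15', '-7 months') → 2092-04-15.
Later of the two is 2093-06-28.

2093-06-28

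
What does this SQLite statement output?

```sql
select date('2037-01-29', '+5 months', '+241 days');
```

Adding +5 months to 2037-01-29 gives 2037-06-29.
Applying '+241 days' to 2037-06-29: counting 241 days forward gives 2038-02-25.

2038-02-25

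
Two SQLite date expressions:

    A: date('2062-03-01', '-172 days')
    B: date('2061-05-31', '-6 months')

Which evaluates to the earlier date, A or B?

B

A = 2061-09-10.
B = 2060-12-01.
B is earlier.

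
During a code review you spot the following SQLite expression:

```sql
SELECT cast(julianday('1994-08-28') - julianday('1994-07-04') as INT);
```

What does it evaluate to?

55

27 days remain in July 1994 after the 4th (31 − 4).
Then 28 days into August 1994.
Total: 27 + 28 = 55.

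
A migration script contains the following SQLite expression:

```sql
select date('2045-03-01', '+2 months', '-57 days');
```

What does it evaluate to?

2045-03-05

Adding +2 months to 2045-03-01 gives 2045-05-01.
Applying '-57 days' to 2045-05-01: counting 57 days back gives 2045-03-05.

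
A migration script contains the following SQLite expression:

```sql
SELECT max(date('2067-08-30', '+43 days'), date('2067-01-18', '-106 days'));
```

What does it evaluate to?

2067-10-12

date('2067-08-30', '+43 days') → 2067-10-12.
date('2067-01-18', '-106 days') → 2066-10-04.
Later of the two is 2067-10-12.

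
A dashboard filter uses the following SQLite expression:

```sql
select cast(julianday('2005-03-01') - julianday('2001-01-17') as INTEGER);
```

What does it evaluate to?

1504

14 days remain in January 2001 after the 17th (31 − 17).
Full months from February 2001 through February 2005 contribute their day counts.
Then 1 day into March 2005.
Total: 14 + 28 + 31 + 30 + 31 + 30 + 31 + 31 + 30 + 31 + 30 + 31 + 31 + 28 + 31 + 30 + 31 + 30 + 31 + 31 + 30 + 31 + 30 + 31 + 31 + 28 + 31 + 30 + 31 + 30 + 31 + 31 + 30 + 31 + 30 + 31 + 31 + 29 + 31 + 30 + 31 + 30 + 31 + 31 + 30 + 31 + 30 + 31 + 31 + 28 + 1 = 1504.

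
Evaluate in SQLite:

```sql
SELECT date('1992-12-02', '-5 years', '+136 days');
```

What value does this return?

Adding -5 years to 1992-12-02 gives 1987-12-02.
Applying '+136 days' to 1987-12-02: counting 136 days forward gives 1988-04-16.

1988-04-16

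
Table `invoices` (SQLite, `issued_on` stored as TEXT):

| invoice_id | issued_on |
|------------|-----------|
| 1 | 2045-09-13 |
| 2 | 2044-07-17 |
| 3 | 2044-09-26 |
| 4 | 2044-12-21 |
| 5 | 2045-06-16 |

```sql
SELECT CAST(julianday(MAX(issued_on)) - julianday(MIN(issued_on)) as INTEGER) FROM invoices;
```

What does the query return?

423

MIN = 2044-07-17, MAX = 2045-09-13.
14 days remain in July 2044 after the 17th (31 − 17).
Full months from August 2044 through August 2045 contribute their day counts.
Then 13 days into September 2045.
Total: 14 + 31 + 30 + 31 + 30 + 31 + 31 + 28 + 31 + 30 + 31 + 30 + 31 + 31 + 13 = 423.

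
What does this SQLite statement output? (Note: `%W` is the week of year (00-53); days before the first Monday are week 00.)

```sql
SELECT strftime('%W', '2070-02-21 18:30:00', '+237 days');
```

First apply '+237 days': 2070-02-21 18:30:00 → 2070-10-16 18:30:00.
2070-10-16 is a Thursday. SQLite's %W counts Mondays since the year started; the result is 41.

41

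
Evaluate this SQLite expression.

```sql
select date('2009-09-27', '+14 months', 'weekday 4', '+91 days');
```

Adding +14 months to 2009-09-27 gives 2010-11-27.
`weekday 4` advances to the next Thursday; 2010-11-27 is a Saturday, so it moves forward to 2010-12-02.
Applying '+91 days' to 2010-12-02: counting 91 days forward gives 2011-03-03.

2011-03-03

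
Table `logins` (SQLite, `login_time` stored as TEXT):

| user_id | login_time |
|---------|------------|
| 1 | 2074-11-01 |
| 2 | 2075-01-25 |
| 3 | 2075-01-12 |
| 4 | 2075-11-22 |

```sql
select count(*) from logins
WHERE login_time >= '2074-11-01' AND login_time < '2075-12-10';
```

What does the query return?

4

Rows in [2074-11-01, 2075-12-10): 2074-11-01, 2075-01-25, 2075-01-12, 2075-11-22 → 4 rows.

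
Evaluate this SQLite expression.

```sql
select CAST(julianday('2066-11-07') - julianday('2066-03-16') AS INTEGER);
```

15 days remain in March 2066 after the 16th (31 − 16).
Full months from April 2066 through October 2066 contribute their day counts.
Then 7 days into November 2066.
Total: 15 + 30 + 31 + 30 + 31 + 31 + 30 + 31 + 7 = 236.

236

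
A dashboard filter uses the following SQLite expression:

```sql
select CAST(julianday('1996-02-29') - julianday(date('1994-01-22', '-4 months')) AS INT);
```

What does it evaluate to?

Adding -4 months to 1994-01-22 gives 1993-09-22.
8 days remain in September 1993 after the 22nd (30 − 22).
Full months from October 1993 through January 1996 contribute their day counts.
Then 29 days into February 1996.
Total: 8 + 31 + 30 + 31 + 31 + 28 + 31 + 30 + 31 + 30 + 31 + 31 + 30 + 31 + 30 + 31 + 31 + 28 + 31 + 30 + 31 + 30 + 31 + 31 + 30 + 31 + 30 + 31 + 31 + 29 = 890.

890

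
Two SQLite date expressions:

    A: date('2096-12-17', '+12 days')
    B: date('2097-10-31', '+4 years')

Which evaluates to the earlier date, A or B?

A = 2096-12-29.
B = 2101-10-31.
A is earlier.

A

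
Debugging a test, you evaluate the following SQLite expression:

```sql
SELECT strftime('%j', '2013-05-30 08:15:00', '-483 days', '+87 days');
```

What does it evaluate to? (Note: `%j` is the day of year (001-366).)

120

First apply '-483 days', '+87 days': 2013-05-30 08:15:00 → 2012-04-29 08:15:00.
Day-of-year for 2012-04-29: days since 2012-01-01 inclusive = 120, zero-padded to 120.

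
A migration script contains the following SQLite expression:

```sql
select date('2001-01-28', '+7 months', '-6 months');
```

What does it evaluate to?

2001-02-28

Adding +7 months to 2001-01-28 gives 2001-08-28.
Adding -6 months to 2001-08-28 gives 2001-02-28.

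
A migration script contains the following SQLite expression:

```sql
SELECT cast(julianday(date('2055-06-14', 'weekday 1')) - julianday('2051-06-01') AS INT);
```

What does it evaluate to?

1474

`weekday 1` advances to the next Monday; 2055-06-14 is already a Monday, so it stays at 2055-06-14.
29 days remain in June 2051 after the 1st (30 − 1).
Full months from July 2051 through May 2055 contribute their day counts.
Then 14 days into June 2055.
Total: 29 + 31 + 31 + 30 + 31 + 30 + 31 + 31 + 29 + 31 + 30 + 31 + 30 + 31 + 31 + 30 + 31 + 30 + 31 + 31 + 28 + 31 + 30 + 31 + 30 + 31 + 31 + 30 + 31 + 30 + 31 + 31 + 28 + 31 + 30 + 31 + 30 + 31 + 31 + 30 + 31 + 30 + 31 + 31 + 28 + 31 + 30 + 31 + 14 = 1474.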